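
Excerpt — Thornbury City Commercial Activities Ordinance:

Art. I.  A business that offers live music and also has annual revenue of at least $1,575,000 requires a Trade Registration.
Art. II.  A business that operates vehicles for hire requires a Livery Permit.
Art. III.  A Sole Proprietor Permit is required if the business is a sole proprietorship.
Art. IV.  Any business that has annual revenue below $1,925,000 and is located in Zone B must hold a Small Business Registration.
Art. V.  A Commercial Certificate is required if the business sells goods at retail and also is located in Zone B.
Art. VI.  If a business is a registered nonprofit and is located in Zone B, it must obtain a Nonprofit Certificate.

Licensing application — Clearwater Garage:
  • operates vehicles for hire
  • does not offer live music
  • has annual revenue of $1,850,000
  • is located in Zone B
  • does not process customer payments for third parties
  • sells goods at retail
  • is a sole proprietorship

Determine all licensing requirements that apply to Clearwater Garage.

Art. I. does not offer live music; revenue $1,850,000 ≥ $1,575,000 → Trade Registration not required.
Art. II. operates vehicles for hire → Livery Permit required.
Art. III. is a sole proprietorship → Sole Proprietor Permit required.
Art. IV. revenue $1,850,000 < $1,925,000; is located in Zone B → Small Business Registration required.
Art. V. sells goods at retail; is located in Zone B → Commercial Certificate required.
Art. VI. is a sole proprietorship (not: is a registered nonprofit); is located in Zone B → Nonprofit Certificate not required.

Commercial Certificate, Livery Permit, Small Business Registration, Sole Proprietor Permit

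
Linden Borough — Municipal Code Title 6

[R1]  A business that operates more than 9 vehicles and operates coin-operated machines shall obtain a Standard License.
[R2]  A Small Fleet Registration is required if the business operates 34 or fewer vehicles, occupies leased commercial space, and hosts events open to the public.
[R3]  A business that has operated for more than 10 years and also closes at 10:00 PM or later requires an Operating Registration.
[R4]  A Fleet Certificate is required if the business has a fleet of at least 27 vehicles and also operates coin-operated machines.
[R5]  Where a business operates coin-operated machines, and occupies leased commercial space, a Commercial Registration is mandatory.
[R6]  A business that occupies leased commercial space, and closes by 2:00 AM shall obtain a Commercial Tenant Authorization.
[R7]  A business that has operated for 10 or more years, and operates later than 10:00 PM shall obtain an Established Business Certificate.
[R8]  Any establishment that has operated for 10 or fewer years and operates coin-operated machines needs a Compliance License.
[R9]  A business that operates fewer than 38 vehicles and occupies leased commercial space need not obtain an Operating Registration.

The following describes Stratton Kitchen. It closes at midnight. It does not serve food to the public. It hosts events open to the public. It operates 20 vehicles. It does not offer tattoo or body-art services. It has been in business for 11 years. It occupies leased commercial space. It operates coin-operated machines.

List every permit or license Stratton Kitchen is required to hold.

Commercial Registration, Commercial Tenant Authorization, Established Business Certificate, Small Fleet Registration, Standard License

[R1] vehicles 20 > 9; operates coin-operated machines → Standard License required.
[R2] vehicles 20 ≤ 34; occupies leased commercial space; hosts events open to the public → Small Fleet Registration required.
[R3] years in business 11 > 10; closes midnight, after 10:00 PM → Operating Registration required.
[R4] vehicles 20 < 27; operates coin-operated machines → Fleet Certificate not required.
[R5] operates coin-operated machines; occupies leased commercial space → Commercial Registration required.
[R6] occupies leased commercial space; closes midnight, at/before 2:00 AM → Commercial Tenant Authorization required.
[R7] years in business 11 ≥ 10; closes midnight, after 10:00 PM → Established Business Certificate required.
[R8] years in business 11 > 10; operates coin-operated machines → Compliance License not required.
[R9] vehicles 20 < 38; occupies leased commercial space → exempt from Operating Registration.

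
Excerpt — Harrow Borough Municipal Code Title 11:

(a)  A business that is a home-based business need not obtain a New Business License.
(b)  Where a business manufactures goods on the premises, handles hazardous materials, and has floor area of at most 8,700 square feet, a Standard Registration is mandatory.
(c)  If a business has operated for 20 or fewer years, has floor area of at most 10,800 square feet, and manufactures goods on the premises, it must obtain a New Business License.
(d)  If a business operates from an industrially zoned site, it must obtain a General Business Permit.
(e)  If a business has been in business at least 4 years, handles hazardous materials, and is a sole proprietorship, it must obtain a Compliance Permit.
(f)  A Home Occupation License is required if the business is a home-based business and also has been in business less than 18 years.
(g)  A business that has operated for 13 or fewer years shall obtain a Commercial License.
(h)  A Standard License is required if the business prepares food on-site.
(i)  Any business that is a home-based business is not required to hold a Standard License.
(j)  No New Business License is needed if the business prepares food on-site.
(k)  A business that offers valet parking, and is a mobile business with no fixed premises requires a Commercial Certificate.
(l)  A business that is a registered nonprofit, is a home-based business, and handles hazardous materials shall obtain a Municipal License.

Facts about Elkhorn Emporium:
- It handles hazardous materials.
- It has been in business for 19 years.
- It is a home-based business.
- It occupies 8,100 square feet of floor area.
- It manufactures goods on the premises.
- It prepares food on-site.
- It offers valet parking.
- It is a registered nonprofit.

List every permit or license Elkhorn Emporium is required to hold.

Municipal License, Standard Registration

(a) is a home-based business → exempt from New Business License.
(b) manufactures goods on the premises; handles hazardous materials; floor area 8,100 square feet ≤ 8,700 square feet → Standard Registration required.
(c) years in business 19 ≤ 20; floor area 8,100 square feet ≤ 10,800 square feet; manufactures goods on the premises → New Business License required.
(d) is a home-based business (not: operates from an industrially zoned site) → General Business Permit not required.
(e) years in business 19 ≥ 4; handles hazardous materials; is a registered nonprofit (not: is a sole proprietorship) → Compliance Permit not required.
(f) is a home-based business; years in business 19 ≥ 18 → Home Occupation License not required.
(g) years in business 19 > 13 → Commercial License not required.
(h) prepares food on-site → Standard License required.
(i) is a home-based business → exempt from Standard License.
(j) prepares food on-site → exempt from New Business License.
(k) offers valet parking; is a home-based business (not: is a mobile business with no fixed premises) → Commercial Certificate not required.
(l) is a registered nonprofit; is a home-based business; handles hazardous materials → Municipal License required.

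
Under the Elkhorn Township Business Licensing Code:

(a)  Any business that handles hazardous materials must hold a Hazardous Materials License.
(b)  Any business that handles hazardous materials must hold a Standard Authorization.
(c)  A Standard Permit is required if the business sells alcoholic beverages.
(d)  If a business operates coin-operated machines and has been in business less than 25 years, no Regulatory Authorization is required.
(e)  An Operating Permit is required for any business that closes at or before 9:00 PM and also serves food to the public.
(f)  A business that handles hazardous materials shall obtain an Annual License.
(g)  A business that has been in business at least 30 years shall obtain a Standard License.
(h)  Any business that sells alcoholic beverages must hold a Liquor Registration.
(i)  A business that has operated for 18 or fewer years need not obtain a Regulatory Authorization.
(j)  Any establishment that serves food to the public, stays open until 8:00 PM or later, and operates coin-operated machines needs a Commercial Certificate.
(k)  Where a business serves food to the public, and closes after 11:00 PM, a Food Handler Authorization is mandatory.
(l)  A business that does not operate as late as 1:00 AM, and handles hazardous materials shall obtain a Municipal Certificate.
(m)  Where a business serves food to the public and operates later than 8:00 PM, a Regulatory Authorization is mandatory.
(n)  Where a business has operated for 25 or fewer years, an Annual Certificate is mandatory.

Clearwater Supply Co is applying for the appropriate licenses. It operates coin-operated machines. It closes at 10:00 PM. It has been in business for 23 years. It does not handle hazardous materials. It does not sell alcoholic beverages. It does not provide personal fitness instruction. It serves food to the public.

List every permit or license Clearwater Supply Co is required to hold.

(a) does not handle hazardous materials → Hazardous Materials License not required.
(b) does not handle hazardous materials → Standard Authorization not required.
(c) does not sell alcoholic beverages → Standard Permit not required.
(d) operates coin-operated machines; years in business 23 < 25 → exempt from Regulatory Authorization.
(e) closes 10:00 PM, after 9:00 PM; serves food to the public → Operating Permit not required.
(f) does not handle hazardous materials → Annual License not required.
(g) years in business 23 < 30 → Standard License not required.
(h) does not sell alcoholic beverages → Liquor Registration not required.
(i) years in business 23 > 18 → Regulatory Authorization exemption does not apply.
(j) serves food to the public; closes 10:00 PM, after 8:00 PM; operates coin-operated machines → Commercial Certificate required.
(k) serves food to the public; closes 10:00 PM, at/before 11:00 PM → Food Handler Authorization not required.
(l) closes 10:00 PM, at/before 1:00 AM; does not handle hazardous materials → Municipal Certificate not required.
(m) serves food to the public; closes 10:00 PM, after 8:00 PM → Regulatory Authorization required.
(n) years in business 23 ≤ 25 → Annual Certificate required.

Annual Certificate, Commercial Certificate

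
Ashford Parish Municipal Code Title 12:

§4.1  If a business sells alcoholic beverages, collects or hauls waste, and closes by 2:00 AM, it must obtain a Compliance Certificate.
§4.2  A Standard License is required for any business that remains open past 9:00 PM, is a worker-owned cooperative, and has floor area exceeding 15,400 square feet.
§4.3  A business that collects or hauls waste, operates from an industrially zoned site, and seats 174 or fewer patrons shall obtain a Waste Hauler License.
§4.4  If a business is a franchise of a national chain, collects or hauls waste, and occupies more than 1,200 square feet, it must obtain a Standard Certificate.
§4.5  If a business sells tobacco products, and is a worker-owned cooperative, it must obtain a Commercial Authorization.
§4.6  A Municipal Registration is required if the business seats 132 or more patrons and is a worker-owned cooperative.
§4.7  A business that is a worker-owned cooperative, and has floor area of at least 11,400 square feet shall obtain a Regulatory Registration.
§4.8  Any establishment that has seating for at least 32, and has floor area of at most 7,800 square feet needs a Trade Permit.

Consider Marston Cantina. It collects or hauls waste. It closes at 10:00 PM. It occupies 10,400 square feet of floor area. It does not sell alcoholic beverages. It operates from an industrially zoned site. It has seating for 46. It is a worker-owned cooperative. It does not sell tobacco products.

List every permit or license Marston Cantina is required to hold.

§4.1 does not sell alcoholic beverages; collects or hauls waste; closes 10:00 PM, at/before 2:00 AM → Compliance Certificate not required.
§4.2 closes 10:00 PM, after 9:00 PM; is a worker-owned cooperative; floor area 10,400 square feet ≤ 15,400 square feet → Standard License not required.
§4.3 collects or hauls waste; operates from an industrially zoned site; seating 46 ≤ 174 → Waste Hauler License required.
§4.4 is a worker-owned cooperative (not: is a franchise of a national chain); collects or hauls waste; floor area 10,400 square feet > 1,200 square feet → Standard Certificate not required.
§4.5 does not sell tobacco products; is a worker-owned cooperative → Commercial Authorization not required.
§4.6 seating 46 < 132; is a worker-owned cooperative → Municipal Registration not required.
§4.7 is a worker-owned cooperative; floor area 10,400 square feet < 11,400 square feet → Regulatory Registration not required.
§4.8 seating 46 ≥ 32; floor area 10,400 square feet > 7,800 square feet → Trade Permit not required.

Waste Hauler License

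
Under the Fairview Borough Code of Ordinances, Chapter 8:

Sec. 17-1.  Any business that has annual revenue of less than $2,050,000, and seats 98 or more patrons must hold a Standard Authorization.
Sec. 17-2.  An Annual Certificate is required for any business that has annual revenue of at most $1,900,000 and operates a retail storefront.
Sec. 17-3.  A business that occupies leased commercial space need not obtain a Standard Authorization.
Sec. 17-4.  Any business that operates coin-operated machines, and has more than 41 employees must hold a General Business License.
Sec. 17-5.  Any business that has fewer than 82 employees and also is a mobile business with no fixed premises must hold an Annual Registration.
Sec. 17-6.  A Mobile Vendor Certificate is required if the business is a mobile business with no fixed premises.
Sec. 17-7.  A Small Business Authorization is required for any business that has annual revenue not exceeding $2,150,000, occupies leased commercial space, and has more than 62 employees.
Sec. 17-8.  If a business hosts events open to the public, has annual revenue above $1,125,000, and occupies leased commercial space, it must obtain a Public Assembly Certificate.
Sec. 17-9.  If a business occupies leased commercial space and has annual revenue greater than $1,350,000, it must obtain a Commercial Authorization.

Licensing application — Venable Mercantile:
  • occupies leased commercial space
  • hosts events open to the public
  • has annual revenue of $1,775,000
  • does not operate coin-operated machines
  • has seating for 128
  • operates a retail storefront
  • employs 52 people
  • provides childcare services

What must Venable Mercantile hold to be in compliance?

Annual Certificate, Commercial Authorization, Public Assembly Certificate

Sec. 17-1. revenue $1,775,000 < $2,050,000; seating 128 ≥ 98 → Standard Authorization required.
Sec. 17-2. revenue $1,775,000 ≤ $1,900,000; operates a retail storefront → Annual Certificate required.
Sec. 17-3. occupies leased commercial space → exempt from Standard Authorization.
Sec. 17-4. does not operate coin-operated machines; employees 52 > 41 → General Business License not required.
Sec. 17-5. employees 52 < 82; occupies leased commercial space (not: is a mobile business with no fixed premises) → Annual Registration not required.
Sec. 17-6. occupies leased commercial space (not: is a mobile business with no fixed premises) → Mobile Vendor Certificate not required.
Sec. 17-7. revenue $1,775,000 ≤ $2,150,000; occupies leased commercial space; employees 52 ≤ 62 → Small Business Authorization not required.
Sec. 17-8. hosts events open to the public; revenue $1,775,000 > $1,125,000; occupies leased commercial space → Public Assembly Certificate required.
Sec. 17-9. occupies leased commercial space; revenue $1,775,000 > $1,350,000 → Commercial Authorization required.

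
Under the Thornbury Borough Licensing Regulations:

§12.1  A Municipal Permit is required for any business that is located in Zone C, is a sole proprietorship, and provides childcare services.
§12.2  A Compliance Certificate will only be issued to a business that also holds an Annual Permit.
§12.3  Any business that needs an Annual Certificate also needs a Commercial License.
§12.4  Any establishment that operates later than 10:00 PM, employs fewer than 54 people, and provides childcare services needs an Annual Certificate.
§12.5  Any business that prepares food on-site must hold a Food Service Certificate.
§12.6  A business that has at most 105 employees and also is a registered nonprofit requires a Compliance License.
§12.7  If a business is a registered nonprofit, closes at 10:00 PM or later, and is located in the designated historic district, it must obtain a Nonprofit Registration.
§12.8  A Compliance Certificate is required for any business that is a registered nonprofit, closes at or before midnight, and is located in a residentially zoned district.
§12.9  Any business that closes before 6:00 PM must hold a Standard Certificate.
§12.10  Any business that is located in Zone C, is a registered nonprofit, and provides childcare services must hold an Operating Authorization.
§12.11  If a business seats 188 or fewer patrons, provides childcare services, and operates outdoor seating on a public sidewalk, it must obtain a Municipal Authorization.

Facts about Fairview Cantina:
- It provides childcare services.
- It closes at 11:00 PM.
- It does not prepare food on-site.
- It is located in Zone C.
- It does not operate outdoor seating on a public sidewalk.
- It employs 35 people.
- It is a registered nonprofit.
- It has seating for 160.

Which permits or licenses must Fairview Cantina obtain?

Annual Certificate, Commercial License, Compliance License, Operating Authorization

§12.1 is located in Zone C; is a registered nonprofit (not: is a sole proprietorship); provides childcare services → Municipal Permit not required.
§12.2 Compliance Certificate is not required → no effect.
§12.3 Annual Certificate is required → Commercial License also required.
§12.4 closes 11:00 PM, after 10:00 PM; employees 35 < 54; provides childcare services → Annual Certificate required.
§12.5 does not prepare food on-site → Food Service Certificate not required.
§12.6 employees 35 ≤ 105; is a registered nonprofit → Compliance License required.
§12.7 is a registered nonprofit; closes 11:00 PM, after 10:00 PM; is located in Zone C (not: is located in the designated historic district) → Nonprofit Registration not required.
§12.8 is a registered nonprofit; closes 11:00 PM, at/before midnight; is located in Zone C (not: is located in a residentially zoned district) → Compliance Certificate not required.
§12.9 closes 11:00 PM, after 6:00 PM → Standard Certificate not required.
§12.10 is located in Zone C; is a registered nonprofit; provides childcare services → Operating Authorization required.
§12.11 seating 160 ≤ 188; provides childcare services; does not operate outdoor seating on a public sidewalk → Municipal Authorization not required.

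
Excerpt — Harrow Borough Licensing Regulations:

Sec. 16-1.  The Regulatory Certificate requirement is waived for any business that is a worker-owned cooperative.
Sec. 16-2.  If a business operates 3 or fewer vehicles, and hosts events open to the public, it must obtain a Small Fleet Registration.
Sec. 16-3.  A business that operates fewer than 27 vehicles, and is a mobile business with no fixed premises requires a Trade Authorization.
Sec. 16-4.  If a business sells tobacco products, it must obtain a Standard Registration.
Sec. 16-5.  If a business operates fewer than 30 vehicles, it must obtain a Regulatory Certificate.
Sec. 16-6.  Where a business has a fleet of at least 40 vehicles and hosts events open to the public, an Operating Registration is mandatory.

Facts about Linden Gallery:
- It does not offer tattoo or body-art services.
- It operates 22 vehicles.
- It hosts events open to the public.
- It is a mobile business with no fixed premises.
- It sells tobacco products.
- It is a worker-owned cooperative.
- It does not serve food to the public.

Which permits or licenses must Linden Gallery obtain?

Sec. 16-1. is a worker-owned cooperative → exempt from Regulatory Certificate.
Sec. 16-2. vehicles 22 > 3; hosts events open to the public → Small Fleet Registration not required.
Sec. 16-3. vehicles 22 < 27; is a mobile business with no fixed premises → Trade Authorization required.
Sec. 16-4. sells tobacco products → Standard Registration required.
Sec. 16-5. vehicles 22 < 30 → Regulatory Certificate required.
Sec. 16-6. vehicles 22 < 40; hosts events open to the public → Operating Registration not required.

Standard Registration, Trade Authorization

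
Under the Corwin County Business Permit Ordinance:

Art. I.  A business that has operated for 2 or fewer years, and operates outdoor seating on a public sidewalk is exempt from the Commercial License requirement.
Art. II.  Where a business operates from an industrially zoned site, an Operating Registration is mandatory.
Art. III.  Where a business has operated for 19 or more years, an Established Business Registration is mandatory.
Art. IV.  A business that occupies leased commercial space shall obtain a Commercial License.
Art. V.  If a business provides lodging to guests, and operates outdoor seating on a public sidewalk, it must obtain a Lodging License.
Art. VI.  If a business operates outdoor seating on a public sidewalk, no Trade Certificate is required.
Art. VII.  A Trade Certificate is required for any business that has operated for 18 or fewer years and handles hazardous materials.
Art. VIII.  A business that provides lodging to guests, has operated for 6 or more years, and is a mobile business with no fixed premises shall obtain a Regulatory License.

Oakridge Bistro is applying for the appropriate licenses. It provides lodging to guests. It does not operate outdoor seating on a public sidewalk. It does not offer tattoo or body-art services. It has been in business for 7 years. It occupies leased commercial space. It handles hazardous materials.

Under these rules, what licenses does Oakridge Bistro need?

Art. I. years in business 7 > 2; does not operate outdoor seating on a public sidewalk → Commercial License exemption does not apply.
Art. II. occupies leased commercial space (not: operates from an industrially zoned site) → Operating Registration not required.
Art. III. years in business 7 < 19 → Established Business Registration not required.
Art. IV. occupies leased commercial space → Commercial License required.
Art. V. provides lodging to guests; does not operate outdoor seating on a public sidewalk → Lodging License not required.
Art. VI. does not operate outdoor seating on a public sidewalk → Trade Certificate exemption does not apply.
Art. VII. years in business 7 ≤ 18; handles hazardous materials → Trade Certificate required.
Art. VIII. provides lodging to guests; years in business 7 ≥ 6; occupies leased commercial space (not: is a mobile business with no fixed premises) → Regulatory License not required.

Commercial License, Trade Certificate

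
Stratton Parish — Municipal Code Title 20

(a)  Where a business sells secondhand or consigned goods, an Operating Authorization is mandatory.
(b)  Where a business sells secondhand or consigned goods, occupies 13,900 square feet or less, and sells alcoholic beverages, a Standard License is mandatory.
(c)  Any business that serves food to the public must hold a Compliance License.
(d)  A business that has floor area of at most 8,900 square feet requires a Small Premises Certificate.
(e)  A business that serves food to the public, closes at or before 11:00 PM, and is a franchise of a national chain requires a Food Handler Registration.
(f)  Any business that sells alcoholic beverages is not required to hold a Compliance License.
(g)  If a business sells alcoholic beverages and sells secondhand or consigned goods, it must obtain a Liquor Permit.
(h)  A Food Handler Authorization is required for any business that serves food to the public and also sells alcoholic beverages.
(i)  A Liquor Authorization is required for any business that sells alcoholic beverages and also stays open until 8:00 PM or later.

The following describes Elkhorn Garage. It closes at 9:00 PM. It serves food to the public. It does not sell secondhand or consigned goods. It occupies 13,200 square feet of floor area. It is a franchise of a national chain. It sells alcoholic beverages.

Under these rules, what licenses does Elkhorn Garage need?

Food Handler Authorization, Food Handler Registration, Liquor Authorization

(a) does not sell secondhand or consigned goods → Operating Authorization not required.
(b) does not sell secondhand or consigned goods; floor area 13,200 square feet ≤ 13,900 square feet; sells alcoholic beverages → Standard License not required.
(c) serves food to the public → Compliance License required.
(d) floor area 13,200 square feet > 8,900 square feet → Small Premises Certificate not required.
(e) serves food to the public; closes 9:00 PM, at/before 11:00 PM; is a franchise of a national chain → Food Handler Registration required.
(f) sells alcoholic beverages → exempt from Compliance License.
(g) sells alcoholic beverages; does not sell secondhand or consigned goods → Liquor Permit not required.
(h) serves food to the public; sells alcoholic beverages → Food Handler Authorization required.
(i) sells alcoholic beverages; closes 9:00 PM, after 8:00 PM → Liquor Authorization required.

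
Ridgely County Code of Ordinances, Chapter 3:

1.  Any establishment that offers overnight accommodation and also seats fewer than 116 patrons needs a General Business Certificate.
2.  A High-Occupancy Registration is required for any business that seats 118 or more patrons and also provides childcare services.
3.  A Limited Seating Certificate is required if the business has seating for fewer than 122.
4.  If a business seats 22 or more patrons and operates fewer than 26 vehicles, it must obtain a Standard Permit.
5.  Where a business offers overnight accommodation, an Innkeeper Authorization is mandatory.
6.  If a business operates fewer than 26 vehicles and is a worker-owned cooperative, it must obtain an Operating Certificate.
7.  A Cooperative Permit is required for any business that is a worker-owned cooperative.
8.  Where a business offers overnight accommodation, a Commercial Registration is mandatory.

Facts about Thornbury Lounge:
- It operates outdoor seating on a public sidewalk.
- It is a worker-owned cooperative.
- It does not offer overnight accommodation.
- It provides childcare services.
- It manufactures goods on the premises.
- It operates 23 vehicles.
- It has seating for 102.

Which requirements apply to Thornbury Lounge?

1. does not offer overnight accommodation; seating 102 < 116 → General Business Certificate not required.
2. seating 102 < 118; provides childcare services → High-Occupancy Registration not required.
3. seating 102 < 122 → Limited Seating Certificate required.
4. seating 102 ≥ 22; vehicles 23 < 26 → Standard Permit required.
5. does not offer overnight accommodation → Innkeeper Authorization not required.
6. vehicles 23 < 26; is a worker-owned cooperative → Operating Certificate required.
7. is a worker-owned cooperative → Cooperative Permit required.
8. does not offer overnight accommodation → Commercial Registration not required.

Cooperative Permit, Limited Seating Certificate, Operating Certificate, Standard Permit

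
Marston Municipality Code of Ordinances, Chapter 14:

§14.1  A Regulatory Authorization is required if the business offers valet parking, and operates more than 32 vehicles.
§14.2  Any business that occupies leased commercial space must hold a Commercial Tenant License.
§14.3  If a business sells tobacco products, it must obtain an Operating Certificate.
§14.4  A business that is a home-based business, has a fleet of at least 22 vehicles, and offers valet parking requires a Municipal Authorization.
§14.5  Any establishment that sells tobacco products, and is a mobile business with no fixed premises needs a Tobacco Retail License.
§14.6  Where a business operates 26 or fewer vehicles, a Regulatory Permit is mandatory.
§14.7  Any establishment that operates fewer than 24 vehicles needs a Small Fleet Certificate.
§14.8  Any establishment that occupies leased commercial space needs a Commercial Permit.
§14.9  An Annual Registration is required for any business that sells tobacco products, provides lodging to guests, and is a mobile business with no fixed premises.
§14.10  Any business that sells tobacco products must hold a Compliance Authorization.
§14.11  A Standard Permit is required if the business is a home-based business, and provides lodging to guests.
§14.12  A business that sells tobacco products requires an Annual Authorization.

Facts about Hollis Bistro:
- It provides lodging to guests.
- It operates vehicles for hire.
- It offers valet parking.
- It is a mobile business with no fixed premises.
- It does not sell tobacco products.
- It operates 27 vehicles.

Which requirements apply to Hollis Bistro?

§14.1 offers valet parking; vehicles 27 ≤ 32 → Regulatory Authorization not required.
§14.2 is a mobile business with no fixed premises (not: occupies leased commercial space) → Commercial Tenant License not required.
§14.3 does not sell tobacco products → Operating Certificate not required.
§14.4 is a mobile business with no fixed premises (not: is a home-based business); vehicles 27 ≥ 22; offers valet parking → Municipal Authorization not required.
§14.5 does not sell tobacco products; is a mobile business with no fixed premises → Tobacco Retail License not required.
§14.6 vehicles 27 > 26 → Regulatory Permit not required.
§14.7 vehicles 27 ≥ 24 → Small Fleet Certificate not required.
§14.8 is a mobile business with no fixed premises (not: occupies leased commercial space) → Commercial Permit not required.
§14.9 does not sell tobacco products; provides lodging to guests; is a mobile business with no fixed premises → Annual Registration not required.
§14.10 does not sell tobacco products → Compliance Authorization not required.
§14.11 is a mobile business with no fixed premises (not: is a home-based business); provides lodging to guests → Standard Permit not required.
§14.12 does not sell tobacco products → Annual Authorization not required.

None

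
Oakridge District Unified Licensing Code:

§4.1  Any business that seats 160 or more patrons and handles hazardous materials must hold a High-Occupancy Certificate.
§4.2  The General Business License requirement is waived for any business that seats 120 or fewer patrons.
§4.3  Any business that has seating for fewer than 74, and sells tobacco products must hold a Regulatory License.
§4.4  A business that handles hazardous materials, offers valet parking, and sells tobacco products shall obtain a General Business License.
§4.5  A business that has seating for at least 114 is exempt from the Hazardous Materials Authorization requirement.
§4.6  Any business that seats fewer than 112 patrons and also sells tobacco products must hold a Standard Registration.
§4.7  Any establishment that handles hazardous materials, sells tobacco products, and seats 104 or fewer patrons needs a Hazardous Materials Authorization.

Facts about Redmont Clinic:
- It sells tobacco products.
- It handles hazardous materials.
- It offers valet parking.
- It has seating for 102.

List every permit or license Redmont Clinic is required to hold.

§4.1 seating 102 < 160; handles hazardous materials → High-Occupancy Certificate not required.
§4.2 seating 102 ≤ 120 → exempt from General Business License.
§4.3 seating 102 ≥ 74; sells tobacco products → Regulatory License not required.
§4.4 handles hazardous materials; offers valet parking; sells tobacco products → General Business License required.
§4.5 seating 102 < 114 → Hazardous Materials Authorization exemption does not apply.
§4.6 seating 102 < 112; sells tobacco products → Standard Registration required.
§4.7 handles hazardous materials; sells tobacco products; seating 102 ≤ 104 → Hazardous Materials Authorization required.

Hazardous Materials Authorization, Standard Registration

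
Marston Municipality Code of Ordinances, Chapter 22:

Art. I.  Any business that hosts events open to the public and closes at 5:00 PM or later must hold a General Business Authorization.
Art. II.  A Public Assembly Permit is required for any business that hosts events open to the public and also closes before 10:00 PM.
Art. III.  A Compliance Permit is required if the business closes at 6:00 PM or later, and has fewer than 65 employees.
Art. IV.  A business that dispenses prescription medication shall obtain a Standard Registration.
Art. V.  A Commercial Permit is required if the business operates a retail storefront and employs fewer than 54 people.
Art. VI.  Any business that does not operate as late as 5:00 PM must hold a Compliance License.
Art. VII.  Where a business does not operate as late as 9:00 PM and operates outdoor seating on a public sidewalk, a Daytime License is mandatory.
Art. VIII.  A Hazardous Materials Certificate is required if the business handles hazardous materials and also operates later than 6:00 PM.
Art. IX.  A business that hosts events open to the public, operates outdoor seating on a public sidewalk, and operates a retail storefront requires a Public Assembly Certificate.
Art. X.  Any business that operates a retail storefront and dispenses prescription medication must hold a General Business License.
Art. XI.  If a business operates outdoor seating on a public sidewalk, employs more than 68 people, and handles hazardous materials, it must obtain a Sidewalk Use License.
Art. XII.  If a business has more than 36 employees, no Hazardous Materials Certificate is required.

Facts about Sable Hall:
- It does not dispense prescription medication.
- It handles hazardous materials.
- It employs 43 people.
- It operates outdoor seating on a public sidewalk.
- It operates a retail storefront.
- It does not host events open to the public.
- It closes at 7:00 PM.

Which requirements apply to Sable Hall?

Art. I. does not host events open to the public; closes 7:00 PM, after 5:00 PM → General Business Authorization not required.
Art. II. does not host events open to the public; closes 7:00 PM, at/before 10:00 PM → Public Assembly Permit not required.
Art. III. closes 7:00 PM, after 6:00 PM; employees 43 < 65 → Compliance Permit required.
Art. IV. does not dispense prescription medication → Standard Registration not required.
Art. V. operates a retail storefront; employees 43 < 54 → Commercial Permit required.
Art. VI. closes 7:00 PM, after 5:00 PM → Compliance License not required.
Art. VII. closes 7:00 PM, at/before 9:00 PM; operates outdoor seating on a public sidewalk → Daytime License required.
Art. VIII. handles hazardous materials; closes 7:00 PM, after 6:00 PM → Hazardous Materials Certificate required.
Art. IX. does not host events open to the public; operates outdoor seating on a public sidewalk; operates a retail storefront → Public Assembly Certificate not required.
Art. X. operates a retail storefront; does not dispense prescription medication → General Business License not required.
Art. XI. operates outdoor seating on a public sidewalk; employees 43 ≤ 68; handles hazardous materials → Sidewalk Use License not required.
Art. XII. employees 43 > 36 → exempt from Hazardous Materials Certificate.

Commercial Permit, Compliance Permit, Daytime License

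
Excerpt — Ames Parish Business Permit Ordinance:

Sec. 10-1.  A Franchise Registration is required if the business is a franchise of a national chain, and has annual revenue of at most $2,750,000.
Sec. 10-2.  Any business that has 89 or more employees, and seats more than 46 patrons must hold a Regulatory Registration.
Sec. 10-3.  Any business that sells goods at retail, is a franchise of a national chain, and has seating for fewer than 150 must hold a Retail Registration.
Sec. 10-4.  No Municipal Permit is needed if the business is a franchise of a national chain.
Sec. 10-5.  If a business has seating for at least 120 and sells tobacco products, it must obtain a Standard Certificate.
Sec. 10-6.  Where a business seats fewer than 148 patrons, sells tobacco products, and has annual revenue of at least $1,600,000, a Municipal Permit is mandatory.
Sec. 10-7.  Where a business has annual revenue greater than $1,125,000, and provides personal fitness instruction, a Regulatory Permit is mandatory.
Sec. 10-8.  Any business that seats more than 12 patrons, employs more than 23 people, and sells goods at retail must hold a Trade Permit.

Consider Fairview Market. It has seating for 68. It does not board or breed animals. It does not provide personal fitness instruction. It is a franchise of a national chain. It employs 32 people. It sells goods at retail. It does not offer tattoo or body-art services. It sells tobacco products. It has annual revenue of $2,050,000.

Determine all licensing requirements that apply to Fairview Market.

Sec. 10-1. is a franchise of a national chain; revenue $2,050,000 ≤ $2,750,000 → Franchise Registration required.
Sec. 10-2. employees 32 < 89; seating 68 > 46 → Regulatory Registration not required.
Sec. 10-3. sells goods at retail; is a franchise of a national chain; seating 68 < 150 → Retail Registration required.
Sec. 10-4. is a franchise of a national chain → exempt from Municipal Permit.
Sec. 10-5. seating 68 < 120; sells tobacco products → Standard Certificate not required.
Sec. 10-6. seating 68 < 148; sells tobacco products; revenue $2,050,000 ≥ $1,600,000 → Municipal Permit required.
Sec. 10-7. revenue $2,050,000 > $1,125,000; does not provide personal fitness instruction → Regulatory Permit not required.
Sec. 10-8. seating 68 > 12; employees 32 > 23; sells goods at retail → Trade Permit required.

Franchise Registration, Retail Registration, Trade Permit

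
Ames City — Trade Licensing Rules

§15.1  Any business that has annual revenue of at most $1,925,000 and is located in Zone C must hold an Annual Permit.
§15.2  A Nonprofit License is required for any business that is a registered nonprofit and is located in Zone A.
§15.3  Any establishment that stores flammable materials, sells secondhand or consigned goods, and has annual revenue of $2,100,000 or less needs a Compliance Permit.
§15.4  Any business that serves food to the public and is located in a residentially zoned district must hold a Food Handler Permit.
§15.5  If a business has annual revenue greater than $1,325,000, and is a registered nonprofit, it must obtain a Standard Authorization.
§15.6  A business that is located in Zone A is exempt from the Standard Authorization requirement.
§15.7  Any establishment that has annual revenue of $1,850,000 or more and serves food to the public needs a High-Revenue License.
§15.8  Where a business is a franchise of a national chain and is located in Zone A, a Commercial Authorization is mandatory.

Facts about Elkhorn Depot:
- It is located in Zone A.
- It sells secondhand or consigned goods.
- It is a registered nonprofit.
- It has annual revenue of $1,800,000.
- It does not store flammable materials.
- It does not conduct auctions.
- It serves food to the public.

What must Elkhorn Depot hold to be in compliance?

Nonprofit License

§15.1 revenue $1,800,000 ≤ $1,925,000; is located in Zone A (not: is located in Zone C) → Annual Permit not required.
§15.2 is a registered nonprofit; is located in Zone A → Nonprofit License required.
§15.3 does not store flammable materials; sells secondhand or consigned goods; revenue $1,800,000 ≤ $2,100,000 → Compliance Permit not required.
§15.4 serves food to the public; is located in Zone A (not: is located in a residentially zoned district) → Food Handler Permit not required.
§15.5 revenue $1,800,000 > $1,325,000; is a registered nonprofit → Standard Authorization required.
§15.6 is located in Zone A → exempt from Standard Authorization.
§15.7 revenue $1,800,000 < $1,850,000; serves food to the public → High-Revenue License not required.
§15.8 is a registered nonprofit (not: is a franchise of a national chain); is located in Zone A → Commercial Authorization not required.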